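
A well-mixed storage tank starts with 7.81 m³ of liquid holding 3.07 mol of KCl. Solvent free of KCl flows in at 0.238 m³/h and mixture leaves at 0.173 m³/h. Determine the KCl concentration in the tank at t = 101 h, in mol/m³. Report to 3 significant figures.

0.0421 mol/m³

Let m(t) be the amount of KCl. Volume: V(t) = V₀ + (Q_in − Q_out) t = 7.81 + 0.065000 t; V(101) = 14.375 m³.
Solute balance: dm/dt = 0 − Q_out C = −Q_out m/V(t).
dm/m = −Q_out dt/(V₀ + 0.065000 t); integrating gives ln(m/m₀) = −(Q_out/(Q_in−Q_out)) ln(V/V₀).
m = m₀ (V₀/V)^(Q_out/(Q_in−Q_out)) = 3.07 × (7.81/14.375)^(2.6615) = 0.60527 mol.
C = m/V = 0.60527/14.375 = 0.042105 mol/m³.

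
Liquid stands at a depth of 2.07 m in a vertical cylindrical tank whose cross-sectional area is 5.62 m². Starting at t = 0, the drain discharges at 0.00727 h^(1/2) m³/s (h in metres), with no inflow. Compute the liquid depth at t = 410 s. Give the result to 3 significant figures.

With no inflow, A dh/dt = −0.00727 √h.
Separate and integrate: 2(√h − √h₀) = −(0.00727/A) t.
√h = √2.07 − 0.00727·410/(2·5.62) = 1.4387 − 0.26519 = 1.1736.
h = 1.1736² = 1.3772 m.

1.38 m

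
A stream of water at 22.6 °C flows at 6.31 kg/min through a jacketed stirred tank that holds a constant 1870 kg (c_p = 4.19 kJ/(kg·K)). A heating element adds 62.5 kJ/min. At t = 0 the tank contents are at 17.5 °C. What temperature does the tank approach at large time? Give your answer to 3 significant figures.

25.0 °C

M c_p dT/dt = ṁ c_p (T_in − T) + Q̇.
At steady state dT/dt = 0 ⇒ T_ss = T_in + Q̇/(ṁ c_p) = 22.6 + 62.5/(6.31·4.19) = 24.964 °C.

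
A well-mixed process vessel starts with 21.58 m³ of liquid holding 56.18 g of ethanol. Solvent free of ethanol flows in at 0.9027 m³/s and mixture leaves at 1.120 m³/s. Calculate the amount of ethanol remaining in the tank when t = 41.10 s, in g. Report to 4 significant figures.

3.580 g

Total volume: dV/dt = Q_in − Q_out = -0.217300 m³/s, so V(t) = 21.58 − 0.217300 t and V(41.10) = 12.6490 m³.
Solute balance: dm/dt = 0 − Q_out C = −Q_out m/V(t).
dm/m = −Q_out dt/(V₀ − 0.217300 t); integrating gives ln(m/m₀) = −(Q_out/(Q_in−Q_out)) ln(V/V₀).
m = m₀ (V₀/V)^(Q_out/(Q_in−Q_out)) = 56.18 × (21.58/12.6490)^(-5.15416) = 3.57960 g.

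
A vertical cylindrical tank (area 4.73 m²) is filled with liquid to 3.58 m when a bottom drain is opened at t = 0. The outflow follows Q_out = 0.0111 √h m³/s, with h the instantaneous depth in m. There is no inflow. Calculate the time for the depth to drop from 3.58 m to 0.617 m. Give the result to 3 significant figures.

943 s

Accumulation of liquid (constant cross-section A): A dh/dt = −0.0111 √h.
∫ h^(−1/2) dh = −(0.0111/A) ∫ dt, giving 2√h = 2√h₀ − (0.0111/A) t.
t = 2A(√h₀ − √h)/0.0111 = 2·4.73·(√3.58 − √0.617)/0.0111
  = 9.4600 × (1.8921 − 0.78549) / 0.0111 = 943.10 s.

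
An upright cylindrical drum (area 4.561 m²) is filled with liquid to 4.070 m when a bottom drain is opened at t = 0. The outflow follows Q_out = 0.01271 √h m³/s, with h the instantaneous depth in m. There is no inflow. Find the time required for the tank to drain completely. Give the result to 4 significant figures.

1448 s

Unsteady balance on liquid volume: A dh/dt = −0.01271 √h.
This is separable: 2 d(√h)/dt = −0.01271/A, so √h = √h₀ − (0.01271/(2A)) t.
Tank is empty when √h = 0: t_empty = 2A√h₀/0.01271.
t_empty = 2·4.561·√4.070/0.01271 = 9.12200·2.01742/0.01271 = 1447.91 s.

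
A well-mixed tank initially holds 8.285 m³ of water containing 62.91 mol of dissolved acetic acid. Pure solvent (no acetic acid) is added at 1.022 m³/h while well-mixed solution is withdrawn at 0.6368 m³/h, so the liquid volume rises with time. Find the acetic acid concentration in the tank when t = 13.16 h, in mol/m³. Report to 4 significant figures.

2.140 mol/m³

Total volume: dV/dt = Q_in − Q_out = 0.385200 m³/h, so V(t) = 8.285 + 0.385200 t and V(13.16) = 13.3542 m³.
Solute balance: dm/dt = 0 − Q_out C = −Q_out m/V(t).
dm/m = −Q_out dt/(V₀ + 0.385200 t); integrating gives ln(m/m₀) = −(Q_out/(Q_in−Q_out)) ln(V/V₀).
m = m₀ (V₀/V)^(Q_out/(Q_in−Q_out)) = 62.91 × (8.285/13.3542)^(1.65317) = 28.5742 mol.
C = m/V = 28.5742/13.3542 = 2.13971 mol/m³.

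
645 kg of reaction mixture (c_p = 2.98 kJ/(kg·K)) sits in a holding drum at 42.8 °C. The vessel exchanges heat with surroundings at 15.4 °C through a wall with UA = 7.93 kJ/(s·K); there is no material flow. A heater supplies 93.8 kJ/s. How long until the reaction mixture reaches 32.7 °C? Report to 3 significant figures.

254 s

Lumped-capacitance energy balance: M c_p dT/dt = UA(T_amb − T) + Q̇.
τ = M c_p/UA = 242.38 s; T_ss = T_amb + Q̇/UA = 15.4 + 93.8/7.93 = 27.228 °C.
T(t) = T_ss + (T₀ − T_ss)e^(−t/τ); set T = 32.7:
t = −τ ln[(T − T_ss)/(T₀ − T_ss)] = −242.38 · ln(0.35138) = 253.51 s.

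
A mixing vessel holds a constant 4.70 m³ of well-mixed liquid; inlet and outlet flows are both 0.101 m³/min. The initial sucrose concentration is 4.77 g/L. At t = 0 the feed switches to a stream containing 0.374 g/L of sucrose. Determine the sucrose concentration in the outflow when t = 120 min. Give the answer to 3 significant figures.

0.708 g/L

Mass balance on the solute (V constant): V dC/dt = Q(C_in − C).
Rewrite as dC/dt + C/τ = C_in/τ, τ = V/Q = 46.535 min.
Solution: C(t) = C_in + (C₀ − C_in) e^(−t/τ).
C(120) = 0.374 + (4.77 − 0.374)·e^(−120/46.535) = 0.374 + (4.3960)·0.075871 = 0.70753 g/L.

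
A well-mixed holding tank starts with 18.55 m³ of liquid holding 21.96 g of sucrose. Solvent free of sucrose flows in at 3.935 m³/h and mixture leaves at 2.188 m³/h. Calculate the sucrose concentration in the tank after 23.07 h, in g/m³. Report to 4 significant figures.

0.08787 g/m³

Let m(t) be the amount of sucrose. Volume: V(t) = V₀ + (Q_in − Q_out) t = 18.55 + 1.74700 t; V(23.07) = 58.8533 m³.
Solute balance: dm/dt = 0 − Q_out C = −Q_out m/V(t).
Separate: dm/m = −Q_out dt/V(t) ⇒ ln(m/m₀) = −(Q_out/(Q_in−Q_out)) ln(V/V₀).
m = m₀ (V₀/V)^(Q_out/(Q_in−Q_out)) = 21.96 × (18.55/58.8533)^(1.25243) = 5.17165 g.
C = m/V = 5.17165/58.8533 = 0.0878736 g/m³.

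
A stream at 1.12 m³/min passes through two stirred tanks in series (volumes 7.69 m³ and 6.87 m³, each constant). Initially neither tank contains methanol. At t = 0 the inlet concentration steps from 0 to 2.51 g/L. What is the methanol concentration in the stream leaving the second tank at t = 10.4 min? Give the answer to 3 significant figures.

1.19 g/L

Species balance on tank i: dCᵢ/dt = (Cᵢ₋₁ − Cᵢ)/τᵢ with τᵢ = Vᵢ/Q.
τ₁ = 7.69/1.12 = 6.8661 min; τ₂ = 6.87/1.12 = 6.1339 min.
Tank 1: C₁ = C_in(1 − e^(−t/τ₁)). Tank 2 (τ₁ ≠ τ₂): C₂ = C_in[1 − (τ₁ e^(−t/τ₁) − τ₂ e^(−t/τ₂))/(τ₁ − τ₂)].
At t = 10.4: e^(−t/τ₁) = 0.21988, e^(−t/τ₂) = 0.18351.
C₂ = 2.51·[1 − (6.8661·0.21988 − 6.1339·0.18351)/(0.73214)] = 2.51·0.47545 = 1.1934 g/L.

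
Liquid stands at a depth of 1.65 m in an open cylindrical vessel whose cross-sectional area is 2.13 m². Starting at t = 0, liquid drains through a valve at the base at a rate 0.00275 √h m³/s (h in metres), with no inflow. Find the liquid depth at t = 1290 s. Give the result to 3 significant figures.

0.204 m

Volume balance on the tank: A dh/dt = −0.00275 √h.
This is separable: 2 d(√h)/dt = −0.00275/A, so √h = √h₀ − (0.00275/(2A)) t.
√h = √1.65 − 0.00275·1290/(2·2.13) = 1.2845 − 0.83275 = 0.45178.
h = 0.45178² = 0.20410 m.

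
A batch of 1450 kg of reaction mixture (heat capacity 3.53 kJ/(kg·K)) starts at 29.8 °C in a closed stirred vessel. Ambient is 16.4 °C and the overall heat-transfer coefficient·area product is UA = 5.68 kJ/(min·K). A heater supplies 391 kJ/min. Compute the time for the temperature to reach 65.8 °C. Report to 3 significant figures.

944 min

Energy balance: M c_p dT/dt = −UA(T − T_amb) + Q̇.
τ = M c_p/UA = 901.14 min; T_ss = T_amb + Q̇/UA = 16.4 + 391/5.68 = 85.238 °C.
T(t) = T_ss + (T₀ − T_ss)e^(−t/τ); set T = 65.8:
t = −τ ln[(T − T_ss)/(T₀ − T_ss)] = −901.14 · ln(0.35063) = 944.43 min.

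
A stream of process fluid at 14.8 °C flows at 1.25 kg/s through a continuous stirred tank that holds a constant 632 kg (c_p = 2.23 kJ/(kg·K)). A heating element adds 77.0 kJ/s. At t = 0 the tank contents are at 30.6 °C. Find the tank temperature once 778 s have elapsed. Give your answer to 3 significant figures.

Unsteady energy balance on the tank contents: M c_p dT/dt = ṁ c_p (T_in − T) + 77.0.
τ = M/ṁ = 505.60 s; T_ss = T_in + Q̇/(ṁ c_p) = 14.8 + 77.0/(1.25·2.23) = 42.423 °C.
This is linear first-order; T(t) = T_ss + (T₀ − T_ss) e^(−t/τ).
T(778) = 42.423 + (-11.823)·e^(−778/505.60) = 42.423 + (-11.823)·0.21465 = 39.885 °C.

39.9 °C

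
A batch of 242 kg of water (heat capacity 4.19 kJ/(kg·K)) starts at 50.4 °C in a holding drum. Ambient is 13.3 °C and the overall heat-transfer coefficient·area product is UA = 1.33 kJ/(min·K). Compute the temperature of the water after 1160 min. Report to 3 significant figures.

21.4 °C

M c_p dT/dt = −UA(T − T_amb).
dT/dt = (T_ss − T)/τ with T_ss = T_amb = 13.300 °C, τ = M c_p/UA = 242·4.19/1.33 = 762.39 min.
Integrating: T(t) = T_ss + (T₀ − T_ss) e^(−t/τ).
T(1160) = 13.300 + (37.100)·0.21838 = 21.402 °C.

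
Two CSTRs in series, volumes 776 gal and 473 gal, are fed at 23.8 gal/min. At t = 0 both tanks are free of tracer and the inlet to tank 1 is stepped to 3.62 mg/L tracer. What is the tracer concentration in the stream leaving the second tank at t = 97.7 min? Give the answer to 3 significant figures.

Time constants: τᵢ = Vᵢ/Q for each well-mixed tank.
τ₁ = 776/23.8 = 32.605 min; τ₂ = 473/23.8 = 19.874 min.
Solving the cascade with C₁(0)=C₂(0)=0 gives C₂(t) = C_in[1 − (τ₁ e^(−t/τ₁) − τ₂ e^(−t/τ₂))/(τ₁ − τ₂)].
At t = 97.7: e^(−t/τ₁) = 0.049963, e^(−t/τ₂) = 0.0073285.
C₂ = 3.62·[1 − (32.605·0.049963 − 19.874·0.0073285)/(12.731)] = 3.62·0.88348 = 3.1982 mg/L.

3.20 mg/L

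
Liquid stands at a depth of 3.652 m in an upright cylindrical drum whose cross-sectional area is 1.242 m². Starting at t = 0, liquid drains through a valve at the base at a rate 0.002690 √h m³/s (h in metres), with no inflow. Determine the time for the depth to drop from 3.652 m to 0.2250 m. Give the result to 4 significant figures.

A dh/dt = −Q_out = −0.002690 √h.
∫ h^(−1/2) dh = −(0.002690/A) ∫ dt, giving 2√h = 2√h₀ − (0.002690/A) t.
t = 2A(√h₀ − √h)/0.002690 = 2·1.242·(√3.652 − √0.2250)/0.002690
  = 2.48400 × (1.91102 − 0.474342) / 0.002690 = 1326.66 s.

1327 s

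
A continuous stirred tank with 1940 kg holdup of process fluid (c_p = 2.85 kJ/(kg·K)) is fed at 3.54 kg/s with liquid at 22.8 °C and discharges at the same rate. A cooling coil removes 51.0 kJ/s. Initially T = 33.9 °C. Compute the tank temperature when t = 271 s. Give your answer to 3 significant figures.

Unsteady energy balance on the tank contents: M c_p dT/dt = ṁ c_p (T_in − T) − 51.0.
τ = M/ṁ = 548.02 s; T_ss = T_in − Q̇/(ṁ c_p) = 22.8 − 51.0/(3.54·2.85) = 17.745 °C.
Integrating: T(t) = T_ss + (T₀ − T_ss) e^(−t/τ).
T(271) = 17.745 + (16.155)·e^(−271/548.02) = 17.745 + (16.155)·0.60987 = 27.597 °C.

27.6 °C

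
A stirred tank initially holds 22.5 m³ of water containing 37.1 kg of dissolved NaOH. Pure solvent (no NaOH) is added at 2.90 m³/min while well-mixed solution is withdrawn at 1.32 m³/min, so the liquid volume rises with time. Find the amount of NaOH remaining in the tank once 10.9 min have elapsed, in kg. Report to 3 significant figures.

23.1 kg

Let m(t) be the amount of NaOH. Volume: V(t) = V₀ + (Q_in − Q_out) t = 22.5 + 1.5800 t; V(10.9) = 39.722 m³.
Species balance (pure solvent in): dm/dt = −Q_out · m/V(t).
dm/m = −Q_out dt/(V₀ + 1.5800 t); integrating gives ln(m/m₀) = −(Q_out/(Q_in−Q_out)) ln(V/V₀).
m = m₀ (V₀/V)^(Q_out/(Q_in−Q_out)) = 37.1 × (22.5/39.722)^(0.83544) = 23.075 kg.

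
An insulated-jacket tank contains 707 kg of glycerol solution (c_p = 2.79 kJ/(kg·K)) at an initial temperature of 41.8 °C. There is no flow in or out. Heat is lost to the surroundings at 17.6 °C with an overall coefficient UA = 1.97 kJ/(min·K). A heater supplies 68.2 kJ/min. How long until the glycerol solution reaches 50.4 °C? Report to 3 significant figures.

M c_p dT/dt = −UA(T − T_amb) + Q̇.
τ = M c_p/UA = 1001.3 min; T_ss = T_amb + Q̇/UA = 17.6 + 68.2/1.97 = 52.219 °C.
T(t) = T_ss + (T₀ − T_ss)e^(−t/τ); set T = 50.4:
t = −τ ln[(T − T_ss)/(T₀ − T_ss)] = −1001.3 · ln(0.17461) = 1747.5 min.

1750 min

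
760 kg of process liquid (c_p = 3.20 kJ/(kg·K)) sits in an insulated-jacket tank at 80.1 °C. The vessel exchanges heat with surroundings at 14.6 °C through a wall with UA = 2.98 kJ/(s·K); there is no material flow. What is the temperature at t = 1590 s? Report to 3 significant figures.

Lumped-capacitance energy balance: M c_p dT/dt = UA(T_amb − T).
dT/dt = (T_ss − T)/τ with T_ss = T_amb = 14.600 °C, τ = M c_p/UA = 760·3.20/2.98 = 816.11 s.
Integrating: T(t) = T_ss + (T₀ − T_ss) e^(−t/τ).
T(1590) = 14.600 + (65.500)·0.14252 = 23.935 °C.

23.9 °C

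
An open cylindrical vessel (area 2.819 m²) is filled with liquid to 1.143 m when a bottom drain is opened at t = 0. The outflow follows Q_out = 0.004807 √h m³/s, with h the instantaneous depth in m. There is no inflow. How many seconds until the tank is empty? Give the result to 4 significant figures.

1254 s

With no inflow, A dh/dt = −0.004807 √h.
This is separable: 2 d(√h)/dt = −0.004807/A, so √h = √h₀ − (0.004807/(2A)) t.
Set h = 0: 2√h₀ = (0.004807/A) t_empty ⇒ t_empty = 2A√h₀/0.004807.
t_empty = 2·2.819·√1.143/0.004807 = 5.63800·1.06911/0.004807 = 1253.93 s.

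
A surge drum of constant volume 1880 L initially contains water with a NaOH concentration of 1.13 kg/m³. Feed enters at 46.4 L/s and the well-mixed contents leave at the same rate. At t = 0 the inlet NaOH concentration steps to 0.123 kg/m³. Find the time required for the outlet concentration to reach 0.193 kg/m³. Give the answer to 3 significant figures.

Species balance: V dC/dt = Q(C_in − C) ⇒ τ = V/Q = 40.517 s.
C(t) = C_in + (C₀ − C_in) e^(−t/τ). Set C = 0.193 and solve for t:
e^(−t/τ) = (C − C_in)/(C₀ − C_in) = (0.193 − 0.123)/(1.13 − 0.123) = 0.069513
t = −τ ln(…) = 40.517 × 2.6662 = 108.03 s.

108 s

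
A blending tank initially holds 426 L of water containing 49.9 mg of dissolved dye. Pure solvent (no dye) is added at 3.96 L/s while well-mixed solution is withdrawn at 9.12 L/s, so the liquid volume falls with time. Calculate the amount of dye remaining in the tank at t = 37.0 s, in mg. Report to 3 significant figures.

17.4 mg

Let m(t) be the amount of dye. Volume: V(t) = V₀ + (Q_in − Q_out) t = 426 − 5.1600 t; V(37.0) = 235.08 L.
Solute balance: dm/dt = 0 − Q_out C = −Q_out m/V(t).
Separate: dm/m = −Q_out dt/V(t) ⇒ ln(m/m₀) = −(Q_out/(Q_in−Q_out)) ln(V/V₀).
m = m₀ (V₀/V)^(Q_out/(Q_in−Q_out)) = 49.9 × (426/235.08)^(-1.7674) = 17.448 mg.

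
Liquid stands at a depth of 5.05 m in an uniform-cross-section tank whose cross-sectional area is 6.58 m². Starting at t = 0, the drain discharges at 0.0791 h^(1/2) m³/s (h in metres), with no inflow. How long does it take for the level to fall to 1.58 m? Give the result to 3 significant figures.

165 s

A dh/dt = −Q_out = −0.0791 √h.
∫ h^(−1/2) dh = −(0.0791/A) ∫ dt, giving 2√h = 2√h₀ − (0.0791/A) t.
t = 2A(√h₀ − √h)/0.0791 = 2·6.58·(√5.05 − √1.58)/0.0791
  = 13.160 × (2.2472 − 1.2570) / 0.0791 = 164.75 s.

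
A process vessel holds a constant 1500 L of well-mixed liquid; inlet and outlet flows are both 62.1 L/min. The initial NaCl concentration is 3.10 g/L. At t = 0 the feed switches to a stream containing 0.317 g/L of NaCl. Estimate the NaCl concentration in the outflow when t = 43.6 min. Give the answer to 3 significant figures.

Transient balance on the dissolved component: V dC/dt = Q(C_in − C).
So dC/dt = (C_in − C)/τ with τ = V/Q = 1500/62.1 = 24.155 min.
C approaches C_in exponentially: C(t) = C_in + (C₀ − C_in) e^(−t/τ).
C(43.6) = 0.317 + (3.10 − 0.317)·e^(−43.6/24.155) = 0.317 + (2.7830)·0.16447 = 0.77471 g/L.

0.775 g/L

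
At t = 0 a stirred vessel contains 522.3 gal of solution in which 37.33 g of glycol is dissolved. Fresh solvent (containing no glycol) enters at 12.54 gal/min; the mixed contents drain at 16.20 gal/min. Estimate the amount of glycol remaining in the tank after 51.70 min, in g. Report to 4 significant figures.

5.097 g

Let m(t) be the amount of glycol. Volume: V(t) = V₀ + (Q_in − Q_out) t = 522.3 − 3.66000 t; V(51.70) = 333.078 gal.
Solute balance: dm/dt = 0 − Q_out C = −Q_out m/V(t).
Separate: dm/m = −Q_out dt/V(t) ⇒ ln(m/m₀) = −(Q_out/(Q_in−Q_out)) ln(V/V₀).
m = m₀ (V₀/V)^(Q_out/(Q_in−Q_out)) = 37.33 × (522.3/333.078)^(-4.42623) = 5.09668 g.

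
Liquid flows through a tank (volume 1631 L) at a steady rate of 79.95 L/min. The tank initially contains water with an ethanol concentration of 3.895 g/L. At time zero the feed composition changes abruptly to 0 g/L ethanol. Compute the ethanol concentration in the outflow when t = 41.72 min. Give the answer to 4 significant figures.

0.5039 g/L

Species balance on the tank: V dC/dt = Q(C_in − C).
Time constant τ = V/Q = 1631/79.95 = 20.4003 min.
This is linear first-order; C(t) = C_in + (C₀ − C_in) e^(−t/τ).
C(41.72) = 0 + (3.895 − 0)·e^(−41.72/20.4003) = 0 + (3.89500)·0.129371 = 0.503899 g/L.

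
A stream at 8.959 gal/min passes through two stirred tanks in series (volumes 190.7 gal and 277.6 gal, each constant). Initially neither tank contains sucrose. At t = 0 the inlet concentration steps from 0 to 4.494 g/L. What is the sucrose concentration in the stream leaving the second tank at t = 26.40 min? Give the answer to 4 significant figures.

Species balance on tank i: dCᵢ/dt = (Cᵢ₋₁ − Cᵢ)/τᵢ with τᵢ = Vᵢ/Q.
τ₁ = 190.7/8.959 = 21.2859 min; τ₂ = 277.6/8.959 = 30.9856 min.
Tank 1: C₁ = C_in(1 − e^(−t/τ₁)). Tank 2 (τ₁ ≠ τ₂): C₂ = C_in[1 − (τ₁ e^(−t/τ₁) − τ₂ e^(−t/τ₂))/(τ₁ − τ₂)].
At t = 26.40: e^(−t/τ₁) = 0.289309, e^(−t/τ₂) = 0.426557.
C₂ = 4.494·[1 − (21.2859·0.289309 − 30.9856·0.426557)/(-9.69974)] = 4.494·0.272255 = 1.22351 g/L.

1.224 g/L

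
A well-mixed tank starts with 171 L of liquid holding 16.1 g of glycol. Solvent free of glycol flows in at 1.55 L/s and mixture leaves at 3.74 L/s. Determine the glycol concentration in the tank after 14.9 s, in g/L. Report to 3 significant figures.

0.0810 g/L

Total volume: dV/dt = Q_in − Q_out = -2.1900 L/s, so V(t) = 171 − 2.1900 t and V(14.9) = 138.37 L.
No glycol enters, so dm/dt = −Q_out · (m/V).
dm/m = −Q_out dt/(V₀ − 2.1900 t); integrating gives ln(m/m₀) = −(Q_out/(Q_in−Q_out)) ln(V/V₀).
m = m₀ (V₀/V)^(Q_out/(Q_in−Q_out)) = 16.1 × (171/138.37)^(-1.7078) = 11.215 g.
C = m/V = 11.215/138.37 = 0.081049 g/L.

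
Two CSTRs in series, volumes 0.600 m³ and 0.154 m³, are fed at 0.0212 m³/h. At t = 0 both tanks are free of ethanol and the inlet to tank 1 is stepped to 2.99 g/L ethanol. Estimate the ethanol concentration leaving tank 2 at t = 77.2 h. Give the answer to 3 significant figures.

Each tank obeys Vᵢ dCᵢ/dt = Q(Cᵢ₋₁ − Cᵢ), so τᵢ = Vᵢ/Q.
τ₁ = 0.600/0.0212 = 28.302 h; τ₂ = 0.154/0.0212 = 7.2642 h.
Tank 1: C₁ = C_in(1 − e^(−t/τ₁)). Tank 2 (τ₁ ≠ τ₂): C₂ = C_in[1 − (τ₁ e^(−t/τ₁) − τ₂ e^(−t/τ₂))/(τ₁ − τ₂)].
At t = 77.2: e^(−t/τ₁) = 0.065367, e^(−t/τ₂) = 2.4239e-05.
C₂ = 2.99·[1 − (28.302·0.065367 − 7.2642·2.4239e-05)/(21.038)] = 2.99·0.91207 = 2.7271 g/L.

2.73 g/L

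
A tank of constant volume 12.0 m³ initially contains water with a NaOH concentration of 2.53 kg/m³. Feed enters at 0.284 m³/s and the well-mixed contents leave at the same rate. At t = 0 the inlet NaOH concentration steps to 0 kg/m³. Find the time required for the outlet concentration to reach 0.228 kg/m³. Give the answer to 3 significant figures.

102 s

Species balance: V dC/dt = Q(C_in − C) ⇒ τ = V/Q = 42.254 s.
C(t) = C_in + (C₀ − C_in) e^(−t/τ). Set C = 0.228 and solve for t:
e^(−t/τ) = (C − C_in)/(C₀ − C_in) = (0.228 − 0)/(2.53 − 0) = 0.090119
t = −τ ln(…) = 42.254 × 2.4066 = 101.69 s.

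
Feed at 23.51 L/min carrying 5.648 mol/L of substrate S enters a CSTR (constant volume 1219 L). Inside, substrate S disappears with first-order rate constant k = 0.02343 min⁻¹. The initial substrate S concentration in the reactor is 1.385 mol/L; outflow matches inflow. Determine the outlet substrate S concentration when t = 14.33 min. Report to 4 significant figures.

1.918 mol/L

Accumulation = in − out − consumed: V dC/dt = Q C_in − Q C − k V C.
dC/dt = (Q/V) C_in − (Q/V + k) C; effective rate a = Q/V + k = 0.0192863 + 0.02343 = 0.0427163 min⁻¹.
C_ss = Q C_in/(Q + kV) = 2.55006 mol/L; C(t) = C_ss + (C₀ − C_ss) e^(−a t).
C(14.33) = 2.55006 + (-1.16506)·e^(−0.0427163·14.33) = 2.55006 + (-1.16506)·0.542198 = 1.91837 mol/L.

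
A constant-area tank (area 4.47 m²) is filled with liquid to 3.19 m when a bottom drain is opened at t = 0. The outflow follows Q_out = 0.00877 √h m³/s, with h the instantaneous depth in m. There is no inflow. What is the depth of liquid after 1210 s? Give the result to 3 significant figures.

Volume balance on the tank: A dh/dt = −0.00877 √h.
∫ h^(−1/2) dh = −(0.00877/A) ∫ dt, giving 2√h = 2√h₀ − (0.00877/A) t.
√h = √3.19 − 0.00877·1210/(2·4.47) = 1.7861 − 1.1870 = 0.59907.
h = 0.59907² = 0.35888 m.

0.359 m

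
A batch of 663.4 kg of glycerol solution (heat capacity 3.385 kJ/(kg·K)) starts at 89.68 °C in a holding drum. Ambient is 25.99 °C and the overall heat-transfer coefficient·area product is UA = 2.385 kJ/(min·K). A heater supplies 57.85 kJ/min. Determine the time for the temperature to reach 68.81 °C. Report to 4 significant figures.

M c_p dT/dt = −UA(T − T_amb) + Q̇.
τ = M c_p/UA = 941.555 min; T_ss = T_amb + Q̇/UA = 25.99 + 57.85/2.385 = 50.2458 °C.
T(t) = T_ss + (T₀ − T_ss)e^(−t/τ); set T = 68.81:
t = −τ ln[(T − T_ss)/(T₀ − T_ss)] = −941.555 · ln(0.470764) = 709.365 min.

709.4 min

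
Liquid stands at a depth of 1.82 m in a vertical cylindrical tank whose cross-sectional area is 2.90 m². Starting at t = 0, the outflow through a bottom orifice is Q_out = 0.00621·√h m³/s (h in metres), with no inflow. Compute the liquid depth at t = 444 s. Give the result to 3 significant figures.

Unsteady balance on liquid volume: A dh/dt = −0.00621 √h.
∫ h^(−1/2) dh = −(0.00621/A) ∫ dt, giving 2√h = 2√h₀ − (0.00621/A) t.
√h = √1.82 − 0.00621·444/(2·2.90) = 1.3491 − 0.47539 = 0.87369.
h = 0.87369² = 0.76333 m.

0.763 m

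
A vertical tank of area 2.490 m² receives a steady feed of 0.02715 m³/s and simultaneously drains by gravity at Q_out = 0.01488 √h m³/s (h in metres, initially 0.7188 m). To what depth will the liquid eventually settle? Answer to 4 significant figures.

Accumulation of liquid (constant cross-section A): A dh/dt = Q_in − 0.01488 √h. At steady state dh/dt = 0:
Q_in = 0.01488 √h_ss ⇒ √h_ss = 0.02715/0.01488 = 1.82460.
h_ss = 1.82460² = 3.32915 m. (Since h₀ = 0.7188 m < h_ss, the level will rise toward this value.)

3.329 m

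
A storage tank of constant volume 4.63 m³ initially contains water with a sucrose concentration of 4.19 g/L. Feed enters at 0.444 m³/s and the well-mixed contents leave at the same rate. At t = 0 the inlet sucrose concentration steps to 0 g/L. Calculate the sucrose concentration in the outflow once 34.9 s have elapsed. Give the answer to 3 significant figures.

Transient balance on the dissolved component: V dC/dt = Q(C_in − C).
Rewrite as dC/dt + C/τ = C_in/τ, τ = V/Q = 10.428 s.
Solution: C(t) = C_in + (C₀ − C_in) e^(−t/τ).
C(34.9) = 0 + (4.19 − 0)·e^(−34.9/10.428) = 0 + (4.1900)·0.035197 = 0.14748 g/L.

0.147 g/L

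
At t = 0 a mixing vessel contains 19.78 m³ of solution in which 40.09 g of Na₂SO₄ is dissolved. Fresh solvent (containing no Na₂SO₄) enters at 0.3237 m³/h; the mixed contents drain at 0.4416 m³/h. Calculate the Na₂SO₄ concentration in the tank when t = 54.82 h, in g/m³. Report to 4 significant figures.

0.6840 g/m³

Let m(t) be the amount of Na₂SO₄. Volume: V(t) = V₀ + (Q_in − Q_out) t = 19.78 − 0.117900 t; V(54.82) = 13.3167 m³.
Solute balance: dm/dt = 0 − Q_out C = −Q_out m/V(t).
dm/m = −Q_out dt/(V₀ − 0.117900 t); integrating gives ln(m/m₀) = −(Q_out/(Q_in−Q_out)) ln(V/V₀).
m = m₀ (V₀/V)^(Q_out/(Q_in−Q_out)) = 40.09 × (19.78/13.3167)^(-3.74555) = 9.10841 g.
C = m/V = 9.10841/13.3167 = 0.683983 g/m³.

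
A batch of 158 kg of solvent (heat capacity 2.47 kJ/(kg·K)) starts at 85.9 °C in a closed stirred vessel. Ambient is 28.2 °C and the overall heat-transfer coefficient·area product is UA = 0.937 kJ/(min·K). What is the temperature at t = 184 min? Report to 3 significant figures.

65.3 °C

First-law balance (no shaft work): M c_p dT/dt = −UA(T − T_amb).
dT/dt = (T_ss − T)/τ with T_ss = T_amb = 28.200 °C, τ = M c_p/UA = 158·2.47/0.937 = 416.50 min.
Integrating: T(t) = T_ss + (T₀ − T_ss) e^(−t/τ).
T(184) = 28.200 + (57.700)·0.64289 = 65.295 °C.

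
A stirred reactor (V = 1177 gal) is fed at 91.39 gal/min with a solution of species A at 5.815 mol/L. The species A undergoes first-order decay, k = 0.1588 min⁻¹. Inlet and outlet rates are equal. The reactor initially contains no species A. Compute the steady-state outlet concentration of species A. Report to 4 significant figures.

1.910 mol/L

Species balance: V dC/dt = Q C_in − Q C − k V C.
Steady state (dC/dt = 0): C_ss = Q C_in/(Q + kV) = C_in/(1 + kV/Q).
C_ss = 91.39·5.815/(91.39 + 0.1588·1177) = 531.433/278.298 = 1.90958 mol/L.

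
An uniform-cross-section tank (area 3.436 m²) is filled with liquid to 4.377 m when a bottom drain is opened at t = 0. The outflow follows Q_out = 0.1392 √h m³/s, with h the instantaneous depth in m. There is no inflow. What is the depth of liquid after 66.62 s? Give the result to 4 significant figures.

0.5516 m

Accumulation of liquid (constant cross-section A): A dh/dt = −0.1392 √h.
∫ h^(−1/2) dh = −(0.1392/A) ∫ dt, giving 2√h = 2√h₀ − (0.1392/A) t.
√h = √4.377 − 0.1392·66.62/(2·3.436) = 2.09213 − 1.34946 = 0.742666.
h = 0.742666² = 0.551553 m.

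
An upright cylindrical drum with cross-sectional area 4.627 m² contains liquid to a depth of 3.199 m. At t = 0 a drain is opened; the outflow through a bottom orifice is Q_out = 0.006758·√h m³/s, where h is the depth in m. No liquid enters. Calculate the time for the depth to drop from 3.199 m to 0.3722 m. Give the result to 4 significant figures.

1614 s

A dh/dt = −Q_out = −0.006758 √h.
∫ h^(−1/2) dh = −(0.006758/A) ∫ dt, giving 2√h = 2√h₀ − (0.006758/A) t.
t = 2A(√h₀ − √h)/0.006758 = 2·4.627·(√3.199 − √0.3722)/0.006758
  = 9.25400 × (1.78857 − 0.610082) / 0.006758 = 1613.76 s.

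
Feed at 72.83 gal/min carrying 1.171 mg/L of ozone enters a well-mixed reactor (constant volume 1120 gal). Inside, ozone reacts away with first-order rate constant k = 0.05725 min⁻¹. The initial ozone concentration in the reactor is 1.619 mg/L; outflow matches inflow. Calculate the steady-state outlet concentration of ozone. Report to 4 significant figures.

Accumulation = in − out − consumed: V dC/dt = Q C_in − Q C − k V C.
Steady state (dC/dt = 0): C_ss = Q C_in/(Q + kV) = C_in/(1 + kV/Q).
C_ss = 72.83·1.171/(72.83 + 0.05725·1120) = 85.2839/136.950 = 0.622738 mg/L.

0.6227 mg/L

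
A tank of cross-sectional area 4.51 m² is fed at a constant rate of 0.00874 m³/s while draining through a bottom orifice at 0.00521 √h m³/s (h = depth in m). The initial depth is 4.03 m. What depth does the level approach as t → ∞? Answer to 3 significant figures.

2.81 m

A dh/dt = Q_in − 0.00521 √h. Steady state requires inflow = outflow:
Q_in = 0.00521 √h_ss ⇒ √h_ss = 0.00874/0.00521 = 1.6775.
h_ss = 1.6775² = 2.8142 m. (Since h₀ = 4.03 m > h_ss, the level will fall toward this value.)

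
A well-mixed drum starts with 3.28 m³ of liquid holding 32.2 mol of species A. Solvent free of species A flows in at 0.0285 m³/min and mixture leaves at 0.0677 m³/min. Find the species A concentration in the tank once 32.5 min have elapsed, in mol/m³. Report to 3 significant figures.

6.87 mol/m³

Total volume: dV/dt = Q_in − Q_out = -0.039200 m³/min, so V(t) = 3.28 − 0.039200 t and V(32.5) = 2.0060 m³.
No species A enters, so dm/dt = −Q_out · (m/V).
dm/m = −Q_out dt/(V₀ − 0.039200 t); integrating gives ln(m/m₀) = −(Q_out/(Q_in−Q_out)) ln(V/V₀).
m = m₀ (V₀/V)^(Q_out/(Q_in−Q_out)) = 32.2 × (3.28/2.0060)^(-1.7270) = 13.774 mol.
C = m/V = 13.774/2.0060 = 6.8664 mol/m³.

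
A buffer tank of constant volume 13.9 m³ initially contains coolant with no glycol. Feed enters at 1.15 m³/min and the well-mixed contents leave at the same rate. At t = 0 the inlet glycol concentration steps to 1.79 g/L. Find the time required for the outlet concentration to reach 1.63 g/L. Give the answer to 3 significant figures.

Unsteady species balance (constant V, well mixed): V dC/dt = Q(C_in − C), so τ = V/Q = 12.087 min.
C(t) = C_in + (C₀ − C_in) e^(−t/τ). Set C = 1.63 and solve for t:
e^(−t/τ) = (C − C_in)/(C₀ − C_in) = (1.63 − 1.79)/(0 − 1.79) = 0.089385
t = −τ ln(…) = 12.087 × 2.4148 = 29.188 min.

29.2 min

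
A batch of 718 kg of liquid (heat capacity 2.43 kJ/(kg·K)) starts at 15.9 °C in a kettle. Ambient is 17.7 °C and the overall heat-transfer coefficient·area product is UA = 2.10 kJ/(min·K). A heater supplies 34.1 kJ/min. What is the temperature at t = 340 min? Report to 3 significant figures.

Energy balance: M c_p dT/dt = −UA(T − T_amb) + Q̇.
dT/dt = (T_ss − T)/τ with T_ss = T_amb + Q̇/UA = 17.7 + 34.1/2.10 = 33.938 °C, τ = M c_p/UA = 718·2.43/2.10 = 830.83 min.
Solution: T(t) = T_ss + (T₀ − T_ss) e^(−t/τ).
T(340) = 33.938 + (-18.038)·0.66416 = 21.958 °C.

22.0 °C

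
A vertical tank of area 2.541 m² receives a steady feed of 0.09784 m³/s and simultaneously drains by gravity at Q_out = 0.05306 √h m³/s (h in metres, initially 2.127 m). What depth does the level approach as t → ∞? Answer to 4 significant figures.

3.400 m

A dh/dt = Q_in − 0.05306 √h. Steady state requires inflow = outflow:
Q_in = 0.05306 √h_ss ⇒ √h_ss = 0.09784/0.05306 = 1.84395.
h_ss = 1.84395² = 3.40015 m. (Since h₀ = 2.127 m < h_ss, the level will rise toward this value.)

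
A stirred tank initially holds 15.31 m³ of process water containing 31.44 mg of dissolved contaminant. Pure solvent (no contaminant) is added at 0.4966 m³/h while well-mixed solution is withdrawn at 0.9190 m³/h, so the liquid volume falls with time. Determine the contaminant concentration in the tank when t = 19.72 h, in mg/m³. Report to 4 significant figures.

0.8156 mg/m³

Total volume: dV/dt = Q_in − Q_out = -0.422400 m³/h, so V(t) = 15.31 − 0.422400 t and V(19.72) = 6.98027 m³.
Solute balance: dm/dt = 0 − Q_out C = −Q_out m/V(t).
dm/m = −Q_out dt/(V₀ − 0.422400 t); integrating gives ln(m/m₀) = −(Q_out/(Q_in−Q_out)) ln(V/V₀).
m = m₀ (V₀/V)^(Q_out/(Q_in−Q_out)) = 31.44 × (15.31/6.98027)^(-2.17566) = 5.69322 mg.
C = m/V = 5.69322/6.98027 = 0.815615 mg/m³.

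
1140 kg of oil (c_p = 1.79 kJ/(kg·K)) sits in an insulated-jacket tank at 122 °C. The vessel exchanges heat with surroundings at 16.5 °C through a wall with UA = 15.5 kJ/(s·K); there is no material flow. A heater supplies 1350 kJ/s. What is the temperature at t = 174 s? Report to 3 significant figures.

First-law balance (no shaft work): M c_p dT/dt = −UA(T − T_amb) + Q̇.
dT/dt = (T_ss − T)/τ with T_ss = T_amb + Q̇/UA = 16.5 + 1350/15.5 = 103.60 °C, τ = M c_p/UA = 1140·1.79/15.5 = 131.65 s.
This is linear first-order; T(t) = T_ss + (T₀ − T_ss) e^(−t/τ).
T(174) = 103.60 + (18.403)·0.26669 = 108.50 °C.

109 °C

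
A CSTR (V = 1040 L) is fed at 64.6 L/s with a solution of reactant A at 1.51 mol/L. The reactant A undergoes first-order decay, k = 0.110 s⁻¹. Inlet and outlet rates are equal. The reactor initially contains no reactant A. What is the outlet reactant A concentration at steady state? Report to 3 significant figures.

Accumulation = in − out − consumed: V dC/dt = Q C_in − Q C − k V C.
Steady state (dC/dt = 0): C_ss = Q C_in/(Q + kV) = C_in/(1 + kV/Q).
C_ss = 64.6·1.51/(64.6 + 0.110·1040) = 97.546/179.00 = 0.54495 mol/L.

0.545 mol/L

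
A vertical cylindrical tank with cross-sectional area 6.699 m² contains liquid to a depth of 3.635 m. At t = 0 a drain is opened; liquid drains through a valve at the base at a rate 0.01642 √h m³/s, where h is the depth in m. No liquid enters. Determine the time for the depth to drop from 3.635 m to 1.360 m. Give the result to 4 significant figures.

With no inflow, A dh/dt = −0.01642 √h.
Separate and integrate: 2(√h − √h₀) = −(0.01642/A) t.
t = 2A(√h₀ − √h)/0.01642 = 2·6.699·(√3.635 − √1.360)/0.01642
  = 13.3980 × (1.90657 − 1.16619) / 0.01642 = 604.115 s.

604.1 s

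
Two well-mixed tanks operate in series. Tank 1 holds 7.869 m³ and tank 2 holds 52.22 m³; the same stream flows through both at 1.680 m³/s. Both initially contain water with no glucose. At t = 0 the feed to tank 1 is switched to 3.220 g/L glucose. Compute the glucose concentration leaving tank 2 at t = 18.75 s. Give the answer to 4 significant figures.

1.156 g/L

Each tank obeys Vᵢ dCᵢ/dt = Q(Cᵢ₋₁ − Cᵢ), so τᵢ = Vᵢ/Q.
τ₁ = 7.869/1.680 = 4.68393 s; τ₂ = 52.22/1.680 = 31.0833 s.
Tank 1: C₁ = C_in(1 − e^(−t/τ₁)). Tank 2 (τ₁ ≠ τ₂): C₂ = C_in[1 − (τ₁ e^(−t/τ₁) − τ₂ e^(−t/τ₂))/(τ₁ − τ₂)].
At t = 18.75: e^(−t/τ₁) = 0.0182599, e^(−t/τ₂) = 0.547049.
C₂ = 3.220·[1 − (4.68393·0.0182599 − 31.0833·0.547049)/(-26.3994)] = 3.220·0.359130 = 1.15640 g/L.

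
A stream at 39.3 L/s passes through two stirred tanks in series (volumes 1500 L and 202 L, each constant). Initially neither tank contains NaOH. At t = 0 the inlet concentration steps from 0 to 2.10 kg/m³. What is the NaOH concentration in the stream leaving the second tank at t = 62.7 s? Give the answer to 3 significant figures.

Each tank obeys Vᵢ dCᵢ/dt = Q(Cᵢ₋₁ − Cᵢ), so τᵢ = Vᵢ/Q.
τ₁ = 1500/39.3 = 38.168 s; τ₂ = 202/39.3 = 5.1399 s.
Solving the cascade with C₁(0)=C₂(0)=0 gives C₂(t) = C_in[1 − (τ₁ e^(−t/τ₁) − τ₂ e^(−t/τ₂))/(τ₁ − τ₂)].
At t = 62.7: e^(−t/τ₁) = 0.19345, e^(−t/τ₂) = 5.0377e-06.
C₂ = 2.10·[1 − (38.168·0.19345 − 5.1399·5.0377e-06)/(33.028)] = 2.10·0.77645 = 1.6305 kg/m³.

1.63 kg/m³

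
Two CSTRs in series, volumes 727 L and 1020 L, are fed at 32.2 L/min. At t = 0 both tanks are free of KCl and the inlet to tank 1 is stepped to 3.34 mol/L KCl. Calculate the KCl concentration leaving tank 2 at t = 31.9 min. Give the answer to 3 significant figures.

1.11 mol/L

Time constants: τᵢ = Vᵢ/Q for each well-mixed tank.
τ₁ = 727/32.2 = 22.578 min; τ₂ = 1020/32.2 = 31.677 min.
Tank 1: C₁ = C_in(1 − e^(−t/τ₁)). Tank 2 (τ₁ ≠ τ₂): C₂ = C_in[1 − (τ₁ e^(−t/τ₁) − τ₂ e^(−t/τ₂))/(τ₁ − τ₂)].
At t = 31.9: e^(−t/τ₁) = 0.24344, e^(−t/τ₂) = 0.36530.
C₂ = 3.34·[1 − (22.578·0.24344 − 31.677·0.36530)/(-9.0994)] = 3.34·0.33233 = 1.1100 mol/L.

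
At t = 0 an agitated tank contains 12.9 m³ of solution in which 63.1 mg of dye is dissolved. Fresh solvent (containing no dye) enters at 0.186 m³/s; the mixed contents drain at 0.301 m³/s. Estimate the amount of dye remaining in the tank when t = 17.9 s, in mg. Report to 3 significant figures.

40.0 mg

Total volume: dV/dt = Q_in − Q_out = -0.11500 m³/s, so V(t) = 12.9 − 0.11500 t and V(17.9) = 10.841 m³.
Species balance (pure solvent in): dm/dt = −Q_out · m/V(t).
Separate: dm/m = −Q_out dt/V(t) ⇒ ln(m/m₀) = −(Q_out/(Q_in−Q_out)) ln(V/V₀).
m = m₀ (V₀/V)^(Q_out/(Q_in−Q_out)) = 63.1 × (12.9/10.841)^(-2.6174) = 40.033 mg.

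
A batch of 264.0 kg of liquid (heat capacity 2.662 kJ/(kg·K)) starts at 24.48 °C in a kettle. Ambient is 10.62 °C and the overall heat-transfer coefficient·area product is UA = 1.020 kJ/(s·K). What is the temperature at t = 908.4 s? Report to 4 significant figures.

14.33 °C

Lumped-capacitance energy balance: M c_p dT/dt = UA(T_amb − T).
dT/dt = (T_ss − T)/τ with T_ss = T_amb = 10.6200 °C, τ = M c_p/UA = 264.0·2.662/1.020 = 688.988 s.
T approaches T_ss exponentially: T(t) = T_ss + (T₀ − T_ss) e^(−t/τ).
T(908.4) = 10.6200 + (13.8600)·0.267548 = 14.3282 °C.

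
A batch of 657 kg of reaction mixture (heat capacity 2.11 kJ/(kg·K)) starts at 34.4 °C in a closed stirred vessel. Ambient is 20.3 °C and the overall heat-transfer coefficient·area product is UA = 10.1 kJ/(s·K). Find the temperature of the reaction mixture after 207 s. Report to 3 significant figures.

23.4 °C

Lumped-capacitance energy balance: M c_p dT/dt = UA(T_amb − T).
dT/dt = (T_ss − T)/τ with T_ss = T_amb = 20.300 °C, τ = M c_p/UA = 657·2.11/10.1 = 137.25 s.
Solution: T(t) = T_ss + (T₀ − T_ss) e^(−t/τ).
T(207) = 20.300 + (14.100)·0.22132 = 23.421 °C.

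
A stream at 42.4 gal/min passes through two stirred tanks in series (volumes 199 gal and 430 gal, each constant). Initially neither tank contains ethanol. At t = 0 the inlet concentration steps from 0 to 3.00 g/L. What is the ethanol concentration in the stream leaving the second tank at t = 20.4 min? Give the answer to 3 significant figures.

2.29 g/L

Each tank obeys Vᵢ dCᵢ/dt = Q(Cᵢ₋₁ − Cᵢ), so τᵢ = Vᵢ/Q.
τ₁ = 199/42.4 = 4.6934 min; τ₂ = 430/42.4 = 10.142 min.
Solving the cascade with C₁(0)=C₂(0)=0 gives C₂(t) = C_in[1 − (τ₁ e^(−t/τ₁) − τ₂ e^(−t/τ₂))/(τ₁ − τ₂)].
At t = 20.4: e^(−t/τ₁) = 0.012952, e^(−t/τ₂) = 0.13378.
C₂ = 3.00·[1 − (4.6934·0.012952 − 10.142·0.13378)/(-5.4481)] = 3.00·0.76212 = 2.2864 g/L.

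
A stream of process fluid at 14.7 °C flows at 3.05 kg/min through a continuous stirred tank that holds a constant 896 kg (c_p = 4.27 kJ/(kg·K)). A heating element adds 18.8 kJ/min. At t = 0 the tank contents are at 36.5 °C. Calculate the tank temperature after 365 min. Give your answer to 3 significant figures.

First-law balance (no shaft work): M c_p dT/dt = ṁ c_p (T_in − T) + 18.8.
τ = M/ṁ = 293.77 min; T_ss = T_in + Q̇/(ṁ c_p) = 14.7 + 18.8/(3.05·4.27) = 16.144 °C.
This is linear first-order; T(t) = T_ss + (T₀ − T_ss) e^(−t/τ).
T(365) = 16.144 + (20.356)·e^(−365/293.77) = 16.144 + (20.356)·0.28867 = 22.020 °C.

22.0 °C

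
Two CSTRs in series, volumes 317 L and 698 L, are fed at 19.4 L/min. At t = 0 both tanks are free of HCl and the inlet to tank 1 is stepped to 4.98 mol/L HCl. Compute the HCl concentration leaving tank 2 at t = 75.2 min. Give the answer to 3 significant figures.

3.89 mol/L

Species balance on tank i: dCᵢ/dt = (Cᵢ₋₁ − Cᵢ)/τᵢ with τᵢ = Vᵢ/Q.
τ₁ = 317/19.4 = 16.340 min; τ₂ = 698/19.4 = 35.979 min.
Tank 1: C₁ = C_in(1 − e^(−t/τ₁)). Tank 2 (τ₁ ≠ τ₂): C₂ = C_in[1 − (τ₁ e^(−t/τ₁) − τ₂ e^(−t/τ₂))/(τ₁ − τ₂)].
At t = 75.2: e^(−t/τ₁) = 0.010030, e^(−t/τ₂) = 0.12368.
C₂ = 4.98·[1 − (16.340·0.010030 − 35.979·0.12368)/(-19.639)] = 4.98·0.78177 = 3.8932 mol/L.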